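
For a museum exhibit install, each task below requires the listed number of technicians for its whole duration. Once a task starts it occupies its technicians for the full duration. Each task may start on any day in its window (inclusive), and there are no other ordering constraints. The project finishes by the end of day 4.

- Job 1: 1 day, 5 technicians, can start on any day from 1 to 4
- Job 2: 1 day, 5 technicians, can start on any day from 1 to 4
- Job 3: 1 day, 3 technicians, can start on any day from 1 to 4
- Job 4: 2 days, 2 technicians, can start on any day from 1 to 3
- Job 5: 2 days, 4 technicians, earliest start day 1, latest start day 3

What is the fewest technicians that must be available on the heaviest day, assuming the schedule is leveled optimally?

7

Early-start (Job 1@1, Job 2@1, Job 3@1, Job 4@1, Job 5@1) gives peak 19: d1:19  d2:6  d3:0  d4:0.
Shift Job 2→2, Job 3→3, Job 5→3.
Schedule Job 1@1, Job 2@2, Job 3@3, Job 4@1, Job 5@3: d1:7  d2:7  d3:7  d4:4 — peak 7.
Total technician-days = 25 over 4 days ⇒ peak ≥ ⌈25/4⌉ = 7, so 7 is optimal.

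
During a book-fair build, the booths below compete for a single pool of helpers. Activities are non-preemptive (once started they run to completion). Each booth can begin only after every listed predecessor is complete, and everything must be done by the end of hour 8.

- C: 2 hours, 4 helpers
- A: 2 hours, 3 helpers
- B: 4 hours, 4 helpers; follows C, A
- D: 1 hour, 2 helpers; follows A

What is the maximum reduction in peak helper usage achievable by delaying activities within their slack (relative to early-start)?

Early-start peak: h1:7  h2:7  h3:6  h4:4  h5:4  h6:4  h7:0  h8:0 ⇒ 7.
Leveled (C@1, A@3, B@5, D@5): h1:4  h2:4  h3:3  h4:3  h5:6  h6:4  h7:4  h8:4 ⇒ 6.
Reduction 7 − 6 = 1.

1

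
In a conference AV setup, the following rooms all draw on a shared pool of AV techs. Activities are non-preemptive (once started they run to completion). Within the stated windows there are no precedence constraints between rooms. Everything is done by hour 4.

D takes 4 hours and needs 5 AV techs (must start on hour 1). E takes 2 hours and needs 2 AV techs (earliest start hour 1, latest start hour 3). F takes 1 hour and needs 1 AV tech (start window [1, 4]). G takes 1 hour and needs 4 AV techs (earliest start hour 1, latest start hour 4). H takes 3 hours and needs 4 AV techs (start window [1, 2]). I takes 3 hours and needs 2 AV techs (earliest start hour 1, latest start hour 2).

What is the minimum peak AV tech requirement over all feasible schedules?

Early-start (D@1, E@1, F@1, G@1, H@1, I@1) gives peak 18: h1:18  h2:13  h3:11  h4:5.
Shift H→2, I→2.
Schedule D@1, E@1, F@1, G@1, H@2, I@2: h1:12  h2:13  h3:11  h4:11 — peak 13.

13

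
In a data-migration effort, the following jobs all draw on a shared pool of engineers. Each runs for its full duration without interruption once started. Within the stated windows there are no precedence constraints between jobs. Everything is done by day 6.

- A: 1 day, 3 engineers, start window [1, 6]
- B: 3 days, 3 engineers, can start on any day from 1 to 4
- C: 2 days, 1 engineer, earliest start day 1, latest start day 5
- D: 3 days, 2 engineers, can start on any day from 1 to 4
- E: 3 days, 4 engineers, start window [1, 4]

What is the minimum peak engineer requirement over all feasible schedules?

6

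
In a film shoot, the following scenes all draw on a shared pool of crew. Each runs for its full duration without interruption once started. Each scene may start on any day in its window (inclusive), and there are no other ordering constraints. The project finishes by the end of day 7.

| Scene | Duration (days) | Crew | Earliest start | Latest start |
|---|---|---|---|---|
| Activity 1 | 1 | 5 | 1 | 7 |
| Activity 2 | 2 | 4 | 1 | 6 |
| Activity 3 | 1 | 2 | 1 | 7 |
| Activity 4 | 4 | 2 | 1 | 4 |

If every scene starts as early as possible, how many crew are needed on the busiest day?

13

Early-start schedule: Activity 1@1, Activity 2@1, Activity 3@1, Activity 4@1.
Load per day: day 1: 13, day 2: 6, day 3: 2, day 4: 2, day 5: 0, day 6: 0, day 7: 0.
Peak is 13.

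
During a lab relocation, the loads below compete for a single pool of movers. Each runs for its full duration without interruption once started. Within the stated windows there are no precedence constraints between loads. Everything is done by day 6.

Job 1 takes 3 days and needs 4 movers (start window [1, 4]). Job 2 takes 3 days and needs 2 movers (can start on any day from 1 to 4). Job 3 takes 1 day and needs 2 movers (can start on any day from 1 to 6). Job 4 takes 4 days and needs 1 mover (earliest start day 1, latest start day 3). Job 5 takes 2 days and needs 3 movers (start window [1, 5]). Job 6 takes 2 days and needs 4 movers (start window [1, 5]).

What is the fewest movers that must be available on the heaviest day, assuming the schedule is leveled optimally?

Early-start (Job 1@1, Job 2@1, Job 3@1, Job 4@1, Job 5@1, Job 6@1) gives peak 16: d1:16  d2:14  d3:7  d4:1  d5:0  d6:0.
Shift Job 3→4, Job 5→4, Job 6→5.
Schedule Job 1@1, Job 2@1, Job 3@4, Job 4@1, Job 5@4, Job 6@5: d1:7  d2:7  d3:7  d4:6  d5:7  d6:4 — peak 7.
Total mover-days = 38 over 6 days ⇒ peak ≥ ⌈38/6⌉ = 7, so 7 is optimal.

7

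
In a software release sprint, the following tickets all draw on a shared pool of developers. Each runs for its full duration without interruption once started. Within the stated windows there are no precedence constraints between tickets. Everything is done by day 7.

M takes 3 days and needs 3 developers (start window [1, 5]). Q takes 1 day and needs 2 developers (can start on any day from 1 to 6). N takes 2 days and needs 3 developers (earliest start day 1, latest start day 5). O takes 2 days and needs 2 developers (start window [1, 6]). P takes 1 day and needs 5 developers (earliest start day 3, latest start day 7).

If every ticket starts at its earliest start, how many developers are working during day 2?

8

At early start, day 2 has: M, N, O.
Demand: 3 + 3 + 2 = 8.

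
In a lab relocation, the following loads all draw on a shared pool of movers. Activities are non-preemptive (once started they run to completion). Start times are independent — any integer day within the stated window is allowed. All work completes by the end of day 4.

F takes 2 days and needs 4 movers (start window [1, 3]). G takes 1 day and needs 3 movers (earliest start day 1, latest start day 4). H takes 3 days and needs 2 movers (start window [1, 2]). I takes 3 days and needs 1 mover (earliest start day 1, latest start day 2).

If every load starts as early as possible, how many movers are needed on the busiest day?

Early-start schedule: F@1, G@1, H@1, I@1.
Load per day: day 1: 10, day 2: 7, day 3: 3, day 4: 0.
Peak is 10.

10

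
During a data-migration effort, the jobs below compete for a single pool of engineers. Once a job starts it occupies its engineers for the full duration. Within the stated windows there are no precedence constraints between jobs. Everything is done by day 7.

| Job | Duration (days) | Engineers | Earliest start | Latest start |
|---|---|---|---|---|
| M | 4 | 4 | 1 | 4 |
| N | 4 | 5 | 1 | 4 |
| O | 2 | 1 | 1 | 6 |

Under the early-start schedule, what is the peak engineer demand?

10

Early-start schedule: M@1, N@1, O@1.
Load per day: day 1: 10, day 2: 10, day 3: 9, day 4: 9, day 5: 0, day 6: 0, day 7: 0.
Peak is 10.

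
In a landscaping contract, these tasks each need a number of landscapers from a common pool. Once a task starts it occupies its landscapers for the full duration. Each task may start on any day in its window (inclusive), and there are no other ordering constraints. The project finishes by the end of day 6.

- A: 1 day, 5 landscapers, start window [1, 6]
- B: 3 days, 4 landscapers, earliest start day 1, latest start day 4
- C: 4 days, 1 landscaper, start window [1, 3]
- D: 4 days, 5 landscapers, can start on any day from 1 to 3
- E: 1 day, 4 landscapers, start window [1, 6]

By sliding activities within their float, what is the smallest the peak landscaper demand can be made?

10

Early-start (A@1, B@1, C@1, D@1, E@1) gives peak 19: d1:19  d2:10  d3:10  d4:6  d5:0  d6:0.
Shift D→2, E→4.
Schedule A@1, B@1, C@1, D@2, E@4: d1:10  d2:10  d3:10  d4:10  d5:5  d6:0 — peak 10.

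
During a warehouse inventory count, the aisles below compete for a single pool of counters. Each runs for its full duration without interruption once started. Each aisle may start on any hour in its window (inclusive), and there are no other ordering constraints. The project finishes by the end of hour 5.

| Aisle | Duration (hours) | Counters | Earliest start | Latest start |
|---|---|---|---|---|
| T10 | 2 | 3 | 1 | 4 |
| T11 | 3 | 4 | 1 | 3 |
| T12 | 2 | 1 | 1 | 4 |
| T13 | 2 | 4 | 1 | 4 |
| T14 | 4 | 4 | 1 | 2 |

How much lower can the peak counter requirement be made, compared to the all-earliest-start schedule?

5

Early-start peak: h1:16  h2:16  h3:8  h4:4  h5:0 ⇒ 16.
Leveled (T10@1, T11@1, T12@3, T13@4, T14@1): h1:11  h2:11  h3:9  h4:9  h5:4 ⇒ 11.
Reduction 16 − 11 = 5.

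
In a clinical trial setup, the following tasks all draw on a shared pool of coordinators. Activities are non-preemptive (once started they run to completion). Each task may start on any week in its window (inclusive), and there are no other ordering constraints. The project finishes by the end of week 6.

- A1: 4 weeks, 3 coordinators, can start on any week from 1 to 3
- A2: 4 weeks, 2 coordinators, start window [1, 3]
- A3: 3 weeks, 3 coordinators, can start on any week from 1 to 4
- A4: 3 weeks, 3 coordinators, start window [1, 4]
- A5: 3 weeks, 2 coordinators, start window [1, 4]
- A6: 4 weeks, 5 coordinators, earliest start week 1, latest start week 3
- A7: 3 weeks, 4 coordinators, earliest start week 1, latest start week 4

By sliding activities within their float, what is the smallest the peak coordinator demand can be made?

Early-start (A1@1, A2@1, A3@1, A4@1, A5@1, A6@1, A7@1) gives peak 22: w1:22  w2:22  w3:22  w4:10  w5:0  w6:0.
Shift A5→4, A7→4.
Schedule A1@1, A2@1, A3@1, A4@1, A5@4, A6@1, A7@4: w1:16  w2:16  w3:16  w4:16  w5:6  w6:6 — peak 16.

16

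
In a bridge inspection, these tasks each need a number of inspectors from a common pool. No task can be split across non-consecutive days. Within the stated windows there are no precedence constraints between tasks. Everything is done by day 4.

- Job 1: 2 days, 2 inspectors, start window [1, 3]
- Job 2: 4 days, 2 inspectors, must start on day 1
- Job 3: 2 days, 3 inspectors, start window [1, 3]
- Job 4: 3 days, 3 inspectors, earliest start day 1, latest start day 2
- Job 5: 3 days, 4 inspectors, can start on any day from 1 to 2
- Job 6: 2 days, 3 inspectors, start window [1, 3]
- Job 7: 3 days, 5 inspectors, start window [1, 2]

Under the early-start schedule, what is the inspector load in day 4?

2

At early start, day 4 has: Job 2.
Demand: 2 = 2.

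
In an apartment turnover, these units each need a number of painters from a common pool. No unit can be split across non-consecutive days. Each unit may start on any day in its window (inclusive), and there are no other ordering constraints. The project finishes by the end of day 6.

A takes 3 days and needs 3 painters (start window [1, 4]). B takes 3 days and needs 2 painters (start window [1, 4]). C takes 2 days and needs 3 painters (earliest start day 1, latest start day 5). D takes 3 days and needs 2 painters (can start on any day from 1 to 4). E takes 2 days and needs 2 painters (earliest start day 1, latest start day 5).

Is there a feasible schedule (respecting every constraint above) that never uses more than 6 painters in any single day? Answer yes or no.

yes

Schedule A@1, B@3, C@1, D@4, E@4: d1:6  d2:6  d3:5  d4:6  d5:6  d6:2 — peak 6 ≤ 6.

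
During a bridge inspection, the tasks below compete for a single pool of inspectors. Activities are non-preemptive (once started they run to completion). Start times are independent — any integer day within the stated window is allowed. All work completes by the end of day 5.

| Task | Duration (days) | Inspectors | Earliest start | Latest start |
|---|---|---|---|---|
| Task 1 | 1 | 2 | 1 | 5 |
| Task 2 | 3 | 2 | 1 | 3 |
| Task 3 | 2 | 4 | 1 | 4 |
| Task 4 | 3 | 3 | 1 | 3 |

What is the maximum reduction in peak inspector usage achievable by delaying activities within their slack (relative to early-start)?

Early-start peak: d1:11  d2:9  d3:5  d4:0  d5:0 ⇒ 11.
Leveled (Task 1@1, Task 2@2, Task 3@1, Task 4@3): d1:6  d2:6  d3:5  d4:5  d5:3 ⇒ 6.
Reduction 11 − 6 = 5.

5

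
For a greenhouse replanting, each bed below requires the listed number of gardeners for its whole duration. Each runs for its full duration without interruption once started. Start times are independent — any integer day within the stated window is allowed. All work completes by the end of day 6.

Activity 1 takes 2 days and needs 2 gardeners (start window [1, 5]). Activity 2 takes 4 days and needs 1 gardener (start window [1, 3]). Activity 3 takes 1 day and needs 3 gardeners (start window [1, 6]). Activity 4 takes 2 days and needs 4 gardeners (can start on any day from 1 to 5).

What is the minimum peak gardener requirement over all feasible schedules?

Early-start (Activity 1@1, Activity 2@1, Activity 3@1, Activity 4@1) gives peak 10: d1:10  d2:7  d3:1  d4:1  d5:0  d6:0.
Shift Activity 3→3, Activity 4→5.
Schedule Activity 1@1, Activity 2@1, Activity 3@3, Activity 4@5: d1:3  d2:3  d3:4  d4:1  d5:4  d6:4 — peak 4.
Total gardener-days = 19 over 6 days ⇒ peak ≥ ⌈19/6⌉ = 4, so 4 is optimal.

4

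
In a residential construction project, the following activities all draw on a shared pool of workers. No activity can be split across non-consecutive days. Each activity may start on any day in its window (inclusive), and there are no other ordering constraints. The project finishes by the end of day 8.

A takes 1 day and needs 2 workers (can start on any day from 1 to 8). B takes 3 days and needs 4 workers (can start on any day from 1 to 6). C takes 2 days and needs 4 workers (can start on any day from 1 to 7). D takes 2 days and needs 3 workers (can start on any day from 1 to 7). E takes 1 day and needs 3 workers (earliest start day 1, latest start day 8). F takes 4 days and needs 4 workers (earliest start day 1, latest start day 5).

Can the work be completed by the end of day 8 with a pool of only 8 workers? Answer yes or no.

Schedule A@1, B@1, C@2, D@4, E@4, F@5: d1:6  d2:8  d3:8  d4:6  d5:7  d6:4  d7:4  d8:4 — peak 8 ≤ 8.

yes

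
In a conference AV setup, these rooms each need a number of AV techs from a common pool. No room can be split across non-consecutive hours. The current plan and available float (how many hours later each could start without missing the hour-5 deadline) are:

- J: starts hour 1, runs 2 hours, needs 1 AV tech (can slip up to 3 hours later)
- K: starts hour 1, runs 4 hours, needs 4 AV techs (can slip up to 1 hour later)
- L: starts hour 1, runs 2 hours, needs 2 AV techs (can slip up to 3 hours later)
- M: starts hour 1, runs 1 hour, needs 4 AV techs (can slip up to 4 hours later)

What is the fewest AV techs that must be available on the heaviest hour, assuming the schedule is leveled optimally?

Early-start (J@1, K@1, L@1, M@1) gives peak 11: h1:11  h2:7  h3:4  h4:4  h5:0.
Shift L→3, M→5.
Schedule J@1, K@1, L@3, M@5: h1:5  h2:5  h3:6  h4:6  h5:4 — peak 6.
Total AV tech-hours = 26 over 5 hours ⇒ peak ≥ ⌈26/5⌉ = 6, so 6 is optimal.

6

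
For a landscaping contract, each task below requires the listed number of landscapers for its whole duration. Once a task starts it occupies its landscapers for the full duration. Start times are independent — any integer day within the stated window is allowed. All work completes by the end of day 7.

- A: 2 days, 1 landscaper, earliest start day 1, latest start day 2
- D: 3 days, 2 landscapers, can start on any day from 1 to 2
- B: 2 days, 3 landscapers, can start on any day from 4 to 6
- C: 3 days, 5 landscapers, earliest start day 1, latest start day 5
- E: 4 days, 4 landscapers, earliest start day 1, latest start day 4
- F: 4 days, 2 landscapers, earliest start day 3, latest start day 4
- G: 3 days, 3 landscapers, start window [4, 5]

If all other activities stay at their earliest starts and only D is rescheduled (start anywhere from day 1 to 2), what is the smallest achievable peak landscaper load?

13

D@1: d1:12  d2:12  d3:13  d4:12  d5:8  d6:5  d7:0 → peak 13
D@2: d1:10  d2:12  d3:13  d4:14  d5:8  d6:5  d7:0 → peak 14
Best is D@1, peak 13.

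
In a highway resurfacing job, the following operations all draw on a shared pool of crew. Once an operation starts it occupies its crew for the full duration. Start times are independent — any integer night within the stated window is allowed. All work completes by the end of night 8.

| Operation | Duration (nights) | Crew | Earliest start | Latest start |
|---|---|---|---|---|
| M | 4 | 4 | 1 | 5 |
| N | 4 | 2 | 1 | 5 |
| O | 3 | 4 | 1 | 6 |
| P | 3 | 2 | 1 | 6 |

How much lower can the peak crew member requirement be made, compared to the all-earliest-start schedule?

Early-start peak: n1:12  n2:12  n3:12  n4:6  n5:0  n6:0  n7:0  n8:0 ⇒ 12.
Leveled (M@1, N@1, O@5, P@5): n1:6  n2:6  n3:6  n4:6  n5:6  n6:6  n7:6  n8:0 ⇒ 6.
Reduction 12 − 6 = 6.

6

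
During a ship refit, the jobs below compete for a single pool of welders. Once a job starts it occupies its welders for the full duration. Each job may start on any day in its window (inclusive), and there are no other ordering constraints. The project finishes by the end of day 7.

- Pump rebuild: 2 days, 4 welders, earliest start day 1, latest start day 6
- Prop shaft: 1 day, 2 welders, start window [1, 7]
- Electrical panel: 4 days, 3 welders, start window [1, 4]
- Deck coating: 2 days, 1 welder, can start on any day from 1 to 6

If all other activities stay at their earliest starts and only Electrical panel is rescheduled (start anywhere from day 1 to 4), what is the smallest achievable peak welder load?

Electrical panel@1: d1:10  d2:8  d3:3  d4:3  d5:0  d6:0  d7:0 → peak 10
Electrical panel@2: d1:7  d2:8  d3:3  d4:3  d5:3  d6:0  d7:0 → peak 8
Electrical panel@3: d1:7  d2:5  d3:3  d4:3  d5:3  d6:3  d7:0 → peak 7
Electrical panel@4: d1:7  d2:5  d3:0  d4:3  d5:3  d6:3  d7:3 → peak 7
Best is Electrical panel@3, peak 7.

7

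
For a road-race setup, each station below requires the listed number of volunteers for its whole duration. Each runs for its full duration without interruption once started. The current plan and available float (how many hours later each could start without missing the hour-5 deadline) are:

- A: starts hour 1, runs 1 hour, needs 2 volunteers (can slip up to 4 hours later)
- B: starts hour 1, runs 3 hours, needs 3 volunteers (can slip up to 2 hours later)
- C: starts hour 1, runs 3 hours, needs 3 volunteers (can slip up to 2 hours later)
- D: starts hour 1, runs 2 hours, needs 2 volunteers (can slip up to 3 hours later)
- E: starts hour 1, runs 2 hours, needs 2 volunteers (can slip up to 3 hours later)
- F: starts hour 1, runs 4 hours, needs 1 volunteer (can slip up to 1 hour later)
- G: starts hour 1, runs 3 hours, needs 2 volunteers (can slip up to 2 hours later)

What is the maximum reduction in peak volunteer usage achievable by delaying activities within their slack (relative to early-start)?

6

Early-start peak: h1:15  h2:13  h3:9  h4:1  h5:0 ⇒ 15.
Leveled (A@1, B@1, C@1, D@4, E@4, F@1, G@2): h1:9  h2:9  h3:9  h4:7  h5:4 ⇒ 9.
Reduction 15 − 9 = 6.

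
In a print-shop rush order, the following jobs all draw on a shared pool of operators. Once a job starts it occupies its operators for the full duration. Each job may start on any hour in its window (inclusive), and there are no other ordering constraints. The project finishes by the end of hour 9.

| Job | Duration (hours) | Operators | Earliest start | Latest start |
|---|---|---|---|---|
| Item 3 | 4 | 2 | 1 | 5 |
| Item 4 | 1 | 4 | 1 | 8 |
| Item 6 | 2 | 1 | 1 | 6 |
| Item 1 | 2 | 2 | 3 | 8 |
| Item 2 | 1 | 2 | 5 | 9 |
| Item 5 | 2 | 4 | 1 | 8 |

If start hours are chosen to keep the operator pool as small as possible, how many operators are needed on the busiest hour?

4

Early-start (Item 3@1, Item 4@1, Item 6@1, Item 1@3, Item 2@5, Item 5@1) gives peak 11: h1:11  h2:7  h3:4  h4:4  h5:2  h6:0  h7:0  h8:0  h9:0.
Shift Item 4→5, Item 2→6, Item 5→7.
Schedule Item 3@1, Item 4@5, Item 6@1, Item 1@3, Item 2@6, Item 5@7: h1:3  h2:3  h3:4  h4:4  h5:4  h6:2  h7:4  h8:4  h9:0 — peak 4.
Total operator-hours = 28 over 9 hours ⇒ peak ≥ ⌈28/9⌉ = 4, so 4 is optimal.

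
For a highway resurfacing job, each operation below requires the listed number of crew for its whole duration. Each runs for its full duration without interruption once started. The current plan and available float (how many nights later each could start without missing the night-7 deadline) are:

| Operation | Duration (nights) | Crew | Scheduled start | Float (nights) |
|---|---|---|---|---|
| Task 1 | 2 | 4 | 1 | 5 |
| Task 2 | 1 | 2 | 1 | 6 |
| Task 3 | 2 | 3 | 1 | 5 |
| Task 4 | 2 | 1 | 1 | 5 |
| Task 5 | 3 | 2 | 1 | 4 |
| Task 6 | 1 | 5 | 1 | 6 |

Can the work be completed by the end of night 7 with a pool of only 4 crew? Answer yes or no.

Total crew member-nights = 29; over 7 nights the average is 29/7 > 4, so some night must exceed 4.

no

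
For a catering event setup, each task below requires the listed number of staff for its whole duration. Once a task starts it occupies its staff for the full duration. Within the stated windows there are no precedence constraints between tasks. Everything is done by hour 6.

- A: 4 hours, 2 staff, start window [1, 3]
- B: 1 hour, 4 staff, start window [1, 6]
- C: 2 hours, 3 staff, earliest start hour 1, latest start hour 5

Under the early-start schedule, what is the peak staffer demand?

9

Early-start schedule: A@1, B@1, C@1.
Load per hour: hour 1: 9, hour 2: 5, hour 3: 2, hour 4: 2, hour 5: 0, hour 6: 0.
Peak is 9.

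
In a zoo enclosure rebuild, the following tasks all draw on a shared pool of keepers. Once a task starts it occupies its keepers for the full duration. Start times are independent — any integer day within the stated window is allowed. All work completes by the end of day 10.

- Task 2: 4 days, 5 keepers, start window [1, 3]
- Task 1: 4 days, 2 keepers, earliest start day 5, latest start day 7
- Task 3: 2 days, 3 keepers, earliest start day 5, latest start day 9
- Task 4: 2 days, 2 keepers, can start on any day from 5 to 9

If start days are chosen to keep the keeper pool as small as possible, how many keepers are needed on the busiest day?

Early-start (Task 2@1, Task 1@5, Task 3@5, Task 4@5) gives peak 7: d1:5  d2:5  d3:5  d4:5  d5:7  d6:7  d7:2  d8:2  d9:0  d10:0.
Shift Task 4→7.
Schedule Task 2@1, Task 1@5, Task 3@5, Task 4@7: d1:5  d2:5  d3:5  d4:5  d5:5  d6:5  d7:4  d8:4  d9:0  d10:0 — peak 5.

5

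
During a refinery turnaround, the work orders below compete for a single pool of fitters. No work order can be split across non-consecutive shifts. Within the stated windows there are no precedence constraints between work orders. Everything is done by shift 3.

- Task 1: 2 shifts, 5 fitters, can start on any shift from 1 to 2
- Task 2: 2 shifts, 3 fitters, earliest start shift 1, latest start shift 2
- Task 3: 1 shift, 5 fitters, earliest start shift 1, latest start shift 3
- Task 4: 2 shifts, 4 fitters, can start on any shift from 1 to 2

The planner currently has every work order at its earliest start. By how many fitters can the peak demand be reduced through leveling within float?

Early-start peak: s1:17  s2:12  s3:0 ⇒ 17.
Leveled (Task 1@1, Task 2@1, Task 3@3, Task 4@1): s1:12  s2:12  s3:5 ⇒ 12.
Reduction 17 − 12 = 5.

5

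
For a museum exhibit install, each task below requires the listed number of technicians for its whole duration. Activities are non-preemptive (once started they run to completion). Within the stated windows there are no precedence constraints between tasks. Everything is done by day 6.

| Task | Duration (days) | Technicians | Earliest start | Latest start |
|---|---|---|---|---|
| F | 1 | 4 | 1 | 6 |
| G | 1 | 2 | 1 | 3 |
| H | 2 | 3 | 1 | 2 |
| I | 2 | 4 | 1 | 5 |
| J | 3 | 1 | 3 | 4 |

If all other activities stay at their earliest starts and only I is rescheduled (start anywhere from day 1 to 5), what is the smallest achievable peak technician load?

I@1: d1:13  d2:7  d3:1  d4:1  d5:1  d6:0 → peak 13
I@2: d1:9  d2:7  d3:5  d4:1  d5:1  d6:0 → peak 9
I@3: d1:9  d2:3  d3:5  d4:5  d5:1  d6:0 → peak 9
I@4: d1:9  d2:3  d3:1  d4:5  d5:5  d6:0 → peak 9
I@5: d1:9  d2:3  d3:1  d4:1  d5:5  d6:4 → peak 9
Best is I@2, peak 9.

9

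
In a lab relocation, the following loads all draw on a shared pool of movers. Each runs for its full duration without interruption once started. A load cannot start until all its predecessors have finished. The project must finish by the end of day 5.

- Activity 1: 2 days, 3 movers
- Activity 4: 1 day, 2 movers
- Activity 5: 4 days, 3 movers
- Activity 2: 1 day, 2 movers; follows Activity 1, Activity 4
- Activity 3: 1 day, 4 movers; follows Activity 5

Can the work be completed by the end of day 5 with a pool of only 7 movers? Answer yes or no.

yes

Schedule Activity 1@1, Activity 4@3, Activity 5@1, Activity 2@4, Activity 3@5: d1:6  d2:6  d3:5  d4:5  d5:4 — peak 6 ≤ 7.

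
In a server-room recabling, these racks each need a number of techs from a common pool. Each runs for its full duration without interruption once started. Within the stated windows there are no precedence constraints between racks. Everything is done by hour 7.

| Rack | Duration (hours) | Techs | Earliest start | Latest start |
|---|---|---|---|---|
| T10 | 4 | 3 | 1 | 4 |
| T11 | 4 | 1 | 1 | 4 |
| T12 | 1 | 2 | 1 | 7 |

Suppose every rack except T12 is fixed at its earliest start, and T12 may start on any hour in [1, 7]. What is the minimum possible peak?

T12@1: h1:6  h2:4  h3:4  h4:4  h5:0  h6:0  h7:0 → peak 6
T12@2: h1:4  h2:6  h3:4  h4:4  h5:0  h6:0  h7:0 → peak 6
T12@3: h1:4  h2:4  h3:6  h4:4  h5:0  h6:0  h7:0 → peak 6
T12@4: h1:4  h2:4  h3:4  h4:6  h5:0  h6:0  h7:0 → peak 6
T12@5: h1:4  h2:4  h3:4  h4:4  h5:2  h6:0  h7:0 → peak 4
T12@6: h1:4  h2:4  h3:4  h4:4  h5:0  h6:2  h7:0 → peak 4
T12@7: h1:4  h2:4  h3:4  h4:4  h5:0  h6:0  h7:2 → peak 4
Best is T12@5, peak 4.

4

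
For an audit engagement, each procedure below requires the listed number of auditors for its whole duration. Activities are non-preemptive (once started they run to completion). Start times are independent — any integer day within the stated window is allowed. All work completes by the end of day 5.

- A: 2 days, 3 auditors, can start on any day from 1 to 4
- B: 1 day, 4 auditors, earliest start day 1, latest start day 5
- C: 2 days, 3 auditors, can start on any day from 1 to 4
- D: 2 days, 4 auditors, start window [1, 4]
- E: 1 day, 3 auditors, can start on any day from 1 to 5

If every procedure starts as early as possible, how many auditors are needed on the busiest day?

17

Early-start schedule: A@1, B@1, C@1, D@1, E@1.
Load per day: day 1: 17, day 2: 10, day 3: 0, day 4: 0, day 5: 0.
Peak is 17.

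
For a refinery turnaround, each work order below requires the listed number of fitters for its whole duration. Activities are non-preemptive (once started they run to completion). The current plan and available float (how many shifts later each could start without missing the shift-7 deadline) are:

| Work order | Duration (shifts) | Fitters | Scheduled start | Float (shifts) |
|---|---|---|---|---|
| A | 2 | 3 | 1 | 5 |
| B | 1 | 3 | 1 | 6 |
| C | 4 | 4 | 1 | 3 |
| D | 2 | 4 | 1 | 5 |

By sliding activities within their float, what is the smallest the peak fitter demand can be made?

Early-start (A@1, B@1, C@1, D@1) gives peak 14: s1:14  s2:11  s3:4  s4:4  s5:0  s6:0  s7:0.
Shift C→2, D→6.
Schedule A@1, B@1, C@2, D@6: s1:6  s2:7  s3:4  s4:4  s5:4  s6:4  s7:4 — peak 7.

7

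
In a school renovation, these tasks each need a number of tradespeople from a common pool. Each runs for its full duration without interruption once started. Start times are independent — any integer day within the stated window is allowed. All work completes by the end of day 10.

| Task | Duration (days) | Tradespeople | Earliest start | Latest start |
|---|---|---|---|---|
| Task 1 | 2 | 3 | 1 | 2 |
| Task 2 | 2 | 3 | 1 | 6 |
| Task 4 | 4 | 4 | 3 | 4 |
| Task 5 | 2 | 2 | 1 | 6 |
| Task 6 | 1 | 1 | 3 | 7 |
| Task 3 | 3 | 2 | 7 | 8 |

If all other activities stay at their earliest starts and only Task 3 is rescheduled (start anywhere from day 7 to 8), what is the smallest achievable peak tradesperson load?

Task 3@7: d1:8  d2:8  d3:5  d4:4  d5:4  d6:4  d7:2  d8:2  d9:2  d10:0 → peak 8
Task 3@8: d1:8  d2:8  d3:5  d4:4  d5:4  d6:4  d7:0  d8:2  d9:2  d10:2 → peak 8
Best is Task 3@7, peak 8.

8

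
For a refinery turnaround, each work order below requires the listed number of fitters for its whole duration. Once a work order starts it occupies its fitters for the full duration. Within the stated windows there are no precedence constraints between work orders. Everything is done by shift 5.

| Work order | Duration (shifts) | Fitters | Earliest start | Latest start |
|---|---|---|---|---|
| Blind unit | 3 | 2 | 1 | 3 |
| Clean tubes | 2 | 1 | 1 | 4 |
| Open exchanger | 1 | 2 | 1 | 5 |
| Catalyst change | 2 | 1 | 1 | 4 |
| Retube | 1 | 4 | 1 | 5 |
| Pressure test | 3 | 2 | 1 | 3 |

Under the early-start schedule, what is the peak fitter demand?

12

Early-start schedule: Blind unit@1, Clean tubes@1, Open exchanger@1, Catalyst change@1, Retube@1, Pressure test@1.
Load per shift: shift 1: 12, shift 2: 6, shift 3: 4, shift 4: 0, shift 5: 0.
Peak is 12.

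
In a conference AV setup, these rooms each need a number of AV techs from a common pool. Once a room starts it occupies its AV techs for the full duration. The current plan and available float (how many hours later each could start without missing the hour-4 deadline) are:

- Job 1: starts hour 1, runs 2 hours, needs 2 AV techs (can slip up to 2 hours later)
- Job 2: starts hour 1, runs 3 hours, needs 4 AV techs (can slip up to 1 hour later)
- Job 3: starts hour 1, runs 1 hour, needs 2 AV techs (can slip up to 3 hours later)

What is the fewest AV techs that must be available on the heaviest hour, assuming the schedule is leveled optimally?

Early-start (Job 1@1, Job 2@1, Job 3@1) gives peak 8: h1:8  h2:6  h3:4  h4:0.
Shift Job 3→3.
Schedule Job 1@1, Job 2@1, Job 3@3: h1:6  h2:6  h3:6  h4:0 — peak 6.
No arrangement of the 24 feasible schedules does better.

6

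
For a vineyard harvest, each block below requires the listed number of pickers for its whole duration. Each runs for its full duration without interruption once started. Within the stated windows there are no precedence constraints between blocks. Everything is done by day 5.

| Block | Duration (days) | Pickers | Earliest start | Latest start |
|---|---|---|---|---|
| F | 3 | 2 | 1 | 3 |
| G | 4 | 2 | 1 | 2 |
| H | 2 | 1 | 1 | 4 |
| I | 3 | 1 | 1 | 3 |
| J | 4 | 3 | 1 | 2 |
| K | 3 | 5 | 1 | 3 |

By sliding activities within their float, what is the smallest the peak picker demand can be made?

13

Early-start (F@1, G@1, H@1, I@1, J@1, K@1) gives peak 14: d1:14  d2:14  d3:13  d4:5  d5:0.
Shift K→3.
Schedule F@1, G@1, H@1, I@1, J@1, K@3: d1:9  d2:9  d3:13  d4:10  d5:5 — peak 13.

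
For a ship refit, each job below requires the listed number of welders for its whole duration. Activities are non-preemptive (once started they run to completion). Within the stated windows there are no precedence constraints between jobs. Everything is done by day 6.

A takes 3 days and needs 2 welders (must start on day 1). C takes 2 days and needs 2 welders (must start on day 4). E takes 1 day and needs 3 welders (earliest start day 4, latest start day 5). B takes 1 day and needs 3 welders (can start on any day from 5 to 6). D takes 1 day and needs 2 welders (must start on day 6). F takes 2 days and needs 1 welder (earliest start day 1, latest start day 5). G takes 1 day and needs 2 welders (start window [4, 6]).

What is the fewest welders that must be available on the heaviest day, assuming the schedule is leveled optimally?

5

Early-start (A@1, C@4, E@4, B@5, D@6, F@1, G@4) gives peak 7: d1:3  d2:3  d3:2  d4:7  d5:5  d6:2.
Shift G→6.
Schedule A@1, C@4, E@4, B@5, D@6, F@1, G@6: d1:3  d2:3  d3:2  d4:5  d5:5  d6:4 — peak 5.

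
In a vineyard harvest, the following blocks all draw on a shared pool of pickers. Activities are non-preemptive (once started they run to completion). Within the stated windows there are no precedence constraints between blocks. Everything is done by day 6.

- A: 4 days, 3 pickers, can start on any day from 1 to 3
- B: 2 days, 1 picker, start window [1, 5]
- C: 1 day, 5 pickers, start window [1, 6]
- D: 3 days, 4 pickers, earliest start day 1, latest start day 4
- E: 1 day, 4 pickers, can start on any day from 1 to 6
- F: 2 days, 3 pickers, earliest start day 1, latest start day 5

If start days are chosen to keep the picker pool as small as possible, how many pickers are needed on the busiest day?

8

Early-start (A@1, B@1, C@1, D@1, E@1, F@1) gives peak 20: d1:20  d2:11  d3:7  d4:3  d5:0  d6:0.
Shift C→3, D→4, F→5.
Schedule A@1, B@1, C@3, D@4, E@1, F@5: d1:8  d2:4  d3:8  d4:7  d5:7  d6:7 — peak 8.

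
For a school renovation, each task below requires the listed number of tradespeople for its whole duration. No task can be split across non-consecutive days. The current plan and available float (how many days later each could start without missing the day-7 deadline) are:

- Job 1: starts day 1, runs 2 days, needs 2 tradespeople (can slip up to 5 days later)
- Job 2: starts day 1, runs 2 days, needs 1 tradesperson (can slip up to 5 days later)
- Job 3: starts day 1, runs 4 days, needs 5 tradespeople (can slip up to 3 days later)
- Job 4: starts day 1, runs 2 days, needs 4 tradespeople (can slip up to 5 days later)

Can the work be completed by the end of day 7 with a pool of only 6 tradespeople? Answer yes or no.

yes

Schedule Job 1@1, Job 2@3, Job 3@3, Job 4@1: d1:6  d2:6  d3:6  d4:6  d5:5  d6:5  d7:0 — peak 6 ≤ 6.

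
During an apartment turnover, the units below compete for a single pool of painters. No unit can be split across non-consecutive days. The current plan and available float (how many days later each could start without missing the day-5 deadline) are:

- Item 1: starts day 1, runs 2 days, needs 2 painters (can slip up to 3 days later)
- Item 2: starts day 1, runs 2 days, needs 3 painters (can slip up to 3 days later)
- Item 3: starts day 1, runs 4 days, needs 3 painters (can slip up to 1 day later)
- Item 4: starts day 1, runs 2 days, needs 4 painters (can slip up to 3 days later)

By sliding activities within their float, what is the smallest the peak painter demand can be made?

8

Early-start (Item 1@1, Item 2@1, Item 3@1, Item 4@1) gives peak 12: d1:12  d2:12  d3:3  d4:3  d5:0.
Shift Item 4→3.
Schedule Item 1@1, Item 2@1, Item 3@1, Item 4@3: d1:8  d2:8  d3:7  d4:7  d5:0 — peak 8.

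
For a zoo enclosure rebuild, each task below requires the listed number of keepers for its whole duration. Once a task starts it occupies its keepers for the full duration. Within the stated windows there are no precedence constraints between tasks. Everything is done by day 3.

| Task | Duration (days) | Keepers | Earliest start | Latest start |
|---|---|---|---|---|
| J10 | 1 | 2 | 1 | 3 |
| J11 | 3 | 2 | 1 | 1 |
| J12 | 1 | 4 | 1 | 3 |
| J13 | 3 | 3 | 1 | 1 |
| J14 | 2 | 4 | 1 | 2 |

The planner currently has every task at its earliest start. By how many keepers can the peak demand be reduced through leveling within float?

Early-start peak: d1:15  d2:9  d3:5 ⇒ 15.
Leveled (J10@1, J11@1, J12@1, J13@1, J14@2): d1:11  d2:9  d3:9 ⇒ 11.
Reduction 15 − 11 = 4.

4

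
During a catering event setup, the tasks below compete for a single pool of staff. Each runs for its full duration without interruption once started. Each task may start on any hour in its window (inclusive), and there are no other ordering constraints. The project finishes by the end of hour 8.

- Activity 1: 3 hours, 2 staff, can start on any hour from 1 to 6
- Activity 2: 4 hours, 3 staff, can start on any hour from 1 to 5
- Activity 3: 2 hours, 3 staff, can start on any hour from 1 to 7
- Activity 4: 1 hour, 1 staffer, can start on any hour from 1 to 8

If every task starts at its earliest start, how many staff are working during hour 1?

9

At early start, hour 1 has: Activity 1, Activity 2, Activity 3, Activity 4.
Demand: 2 + 3 + 3 + 1 = 9.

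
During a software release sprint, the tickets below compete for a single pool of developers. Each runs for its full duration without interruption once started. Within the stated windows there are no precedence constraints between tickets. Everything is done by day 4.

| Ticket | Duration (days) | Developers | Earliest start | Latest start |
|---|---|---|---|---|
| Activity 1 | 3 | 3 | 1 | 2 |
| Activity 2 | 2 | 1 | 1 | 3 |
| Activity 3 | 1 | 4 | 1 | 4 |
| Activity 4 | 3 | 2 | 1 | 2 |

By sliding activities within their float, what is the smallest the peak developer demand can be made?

Early-start (Activity 1@1, Activity 2@1, Activity 3@1, Activity 4@1) gives peak 10: d1:10  d2:6  d3:5  d4:0.
Shift Activity 3→4.
Schedule Activity 1@1, Activity 2@1, Activity 3@4, Activity 4@1: d1:6  d2:6  d3:5  d4:4 — peak 6.
Total developer-days = 21 over 4 days ⇒ peak ≥ ⌈21/4⌉ = 6, so 6 is optimal.

6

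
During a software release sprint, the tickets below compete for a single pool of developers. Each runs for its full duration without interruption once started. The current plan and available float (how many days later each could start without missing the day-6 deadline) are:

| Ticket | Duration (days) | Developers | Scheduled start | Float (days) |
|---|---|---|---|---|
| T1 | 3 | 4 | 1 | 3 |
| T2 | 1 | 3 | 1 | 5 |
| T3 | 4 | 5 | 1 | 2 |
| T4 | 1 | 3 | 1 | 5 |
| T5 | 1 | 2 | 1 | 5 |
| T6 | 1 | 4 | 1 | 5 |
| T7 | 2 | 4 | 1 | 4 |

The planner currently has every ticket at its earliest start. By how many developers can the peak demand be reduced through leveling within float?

16

Early-start peak: d1:25  d2:13  d3:9  d4:5  d5:0  d6:0 ⇒ 25.
Leveled (T1@1, T2@1, T3@2, T4@4, T5@1, T6@6, T7@5): d1:9  d2:9  d3:9  d4:8  d5:9  d6:8 ⇒ 9.
Reduction 25 − 9 = 16.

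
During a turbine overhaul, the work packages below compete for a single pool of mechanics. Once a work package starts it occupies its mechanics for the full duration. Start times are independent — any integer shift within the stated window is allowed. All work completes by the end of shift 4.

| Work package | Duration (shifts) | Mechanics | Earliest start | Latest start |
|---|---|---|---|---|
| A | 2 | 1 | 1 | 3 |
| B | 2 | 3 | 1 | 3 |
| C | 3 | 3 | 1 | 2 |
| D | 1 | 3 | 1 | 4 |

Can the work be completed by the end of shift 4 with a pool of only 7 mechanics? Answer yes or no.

yes

Schedule A@1, B@3, C@1, D@4: s1:4  s2:4  s3:6  s4:6 — peak 6 ≤ 7.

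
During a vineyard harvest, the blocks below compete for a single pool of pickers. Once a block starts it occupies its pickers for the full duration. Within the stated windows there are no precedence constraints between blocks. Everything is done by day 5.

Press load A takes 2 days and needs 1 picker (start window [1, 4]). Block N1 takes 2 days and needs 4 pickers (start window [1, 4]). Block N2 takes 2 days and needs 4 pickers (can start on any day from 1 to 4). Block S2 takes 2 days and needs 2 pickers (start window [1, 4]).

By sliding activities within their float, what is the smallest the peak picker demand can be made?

Early-start (Press load A@1, Block N1@1, Block N2@1, Block S2@1) gives peak 11: d1:11  d2:11  d3:0  d4:0  d5:0.
Shift Block N2→3, Block S2→3.
Schedule Press load A@1, Block N1@1, Block N2@3, Block S2@3: d1:5  d2:5  d3:6  d4:6  d5:0 — peak 6.

6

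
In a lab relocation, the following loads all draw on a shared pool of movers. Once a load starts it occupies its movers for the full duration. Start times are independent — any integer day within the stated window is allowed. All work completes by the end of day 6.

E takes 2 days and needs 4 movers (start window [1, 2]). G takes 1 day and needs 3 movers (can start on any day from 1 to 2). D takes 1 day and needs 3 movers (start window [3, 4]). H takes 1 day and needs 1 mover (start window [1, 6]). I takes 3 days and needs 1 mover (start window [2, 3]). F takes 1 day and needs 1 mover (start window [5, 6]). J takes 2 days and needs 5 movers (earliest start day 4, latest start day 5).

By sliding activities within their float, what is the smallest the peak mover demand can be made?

Early-start (E@1, G@1, D@3, H@1, I@2, F@5, J@4) gives peak 8: d1:8  d2:5  d3:4  d4:6  d5:6  d6:0.
Shift E→2, D→4, J→5.
Schedule E@2, G@1, D@4, H@1, I@2, F@5, J@5: d1:4  d2:5  d3:5  d4:4  d5:6  d6:5 — peak 6.

6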